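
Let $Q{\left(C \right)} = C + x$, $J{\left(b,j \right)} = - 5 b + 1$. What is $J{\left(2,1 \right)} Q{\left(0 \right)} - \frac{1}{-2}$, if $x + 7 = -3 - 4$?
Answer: $\frac{253}{2} \approx 126.5$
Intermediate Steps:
$J{\left(b,j \right)} = 1 - 5 b$
$x = -14$ ($x = -7 - 7 = -14$)
$Q{\left(C \right)} = -14 + C$ ($Q{\left(C \right)} = C - 14 = -14 + C$)
$J{\left(2,1 \right)} Q{\left(0 \right)} - \frac{1}{-2} = \left(1 - 10\right) \left(-14 + 0\right) - \frac{1}{-2} = \left(1 - 10\right) \left(-14\right) - - \frac{1}{2} = \left(-9\right) \left(-14\right) + \frac{1}{2} = 126 + \frac{1}{2} = \frac{253}{2}$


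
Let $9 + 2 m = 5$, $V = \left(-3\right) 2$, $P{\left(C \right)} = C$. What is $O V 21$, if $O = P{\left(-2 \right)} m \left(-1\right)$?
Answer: $504$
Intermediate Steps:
$V = -6$
$m = -2$ ($m = - \frac{9}{2} + \frac{1}{2} \cdot 5 = - \frac{9}{2} + \frac{5}{2} = -2$)
$O = -4$ ($O = \left(-2\right) \left(-2\right) \left(-1\right) = 4 \left(-1\right) = -4$)
$O V 21 = \left(-4\right) \left(-6\right) 21 = 24 \cdot 21 = 504$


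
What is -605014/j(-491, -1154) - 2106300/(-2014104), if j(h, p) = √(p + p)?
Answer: 175525/167842 + 302507*I*√577/577 ≈ 1.0458 + 12594.0*I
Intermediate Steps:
j(h, p) = √2*√p (j(h, p) = √(2*p) = √2*√p)
-605014/j(-491, -1154) - 2106300/(-2014104) = -605014*(-I*√577/1154) - 2106300/(-2014104) = -605014*(-I*√577/1154) - 2106300*(-1/2014104) = -605014*(-I*√577/1154) + 175525/167842 = -(-302507)*I*√577/577 + 175525/167842 = 302507*I*√577/577 + 175525/167842 = 175525/167842 + 302507*I*√577/577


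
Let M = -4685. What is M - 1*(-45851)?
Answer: 41166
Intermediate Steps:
M - 1*(-45851) = -4685 - 1*(-45851) = -4685 + 45851 = 41166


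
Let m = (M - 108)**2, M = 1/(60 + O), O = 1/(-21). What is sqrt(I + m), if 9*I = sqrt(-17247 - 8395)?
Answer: sqrt(166344069609 + 1585081*I*sqrt(25642))/3777 ≈ 107.98 + 0.082385*I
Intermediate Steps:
O = -1/21 ≈ -0.047619
M = 21/1259 (M = 1/(60 - 1/21) = 1/(1259/21) = 21/1259 ≈ 0.016680)
m = 18482674401/1585081 (m = (21/1259 - 108)**2 = (-135951/1259)**2 = 18482674401/1585081 ≈ 11660.)
I = I*sqrt(25642)/9 (I = sqrt(-17247 - 8395)/9 = sqrt(-25642)/9 = (I*sqrt(25642))/9 = I*sqrt(25642)/9 ≈ 17.792*I)
sqrt(I + m) = sqrt(I*sqrt(25642)/9 + 18482674401/1585081) = sqrt(18482674401/1585081 + I*sqrt(25642)/9)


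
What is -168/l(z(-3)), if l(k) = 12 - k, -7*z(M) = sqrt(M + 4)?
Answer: -1176/85 ≈ -13.835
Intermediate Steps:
z(M) = -sqrt(4 + M)/7 (z(M) = -sqrt(M + 4)/7 = -sqrt(4 + M)/7)
-168/l(z(-3)) = -168/(12 - (-1)*sqrt(4 - 3)/7) = -168/(12 - (-1)*sqrt(1)/7) = -168/(12 - (-1)/7) = -168/(12 - 1*(-1/7)) = -168/(12 + 1/7) = -168/85/7 = -168*7/85 = -1176/85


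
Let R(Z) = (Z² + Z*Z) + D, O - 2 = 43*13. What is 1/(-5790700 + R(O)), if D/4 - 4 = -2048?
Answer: -1/5169434 ≈ -1.9344e-7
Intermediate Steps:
D = -8176 (D = 16 + 4*(-2048) = 16 - 8192 = -8176)
O = 561 (O = 2 + 43*13 = 2 + 559 = 561)
R(Z) = -8176 + 2*Z² (R(Z) = (Z² + Z*Z) - 8176 = (Z² + Z²) - 8176 = 2*Z² - 8176 = -8176 + 2*Z²)
1/(-5790700 + R(O)) = 1/(-5790700 + (-8176 + 2*561²)) = 1/(-5790700 + (-8176 + 2*314721)) = 1/(-5790700 + (-8176 + 629442)) = 1/(-5790700 + 621266) = 1/(-5169434) = -1/5169434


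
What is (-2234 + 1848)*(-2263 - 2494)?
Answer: 1836202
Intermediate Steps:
(-2234 + 1848)*(-2263 - 2494) = -386*(-4757) = 1836202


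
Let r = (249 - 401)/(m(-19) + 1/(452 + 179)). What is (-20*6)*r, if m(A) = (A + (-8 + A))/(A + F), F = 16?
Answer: 34528320/29029 ≈ 1189.4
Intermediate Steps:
m(A) = (-8 + 2*A)/(16 + A) (m(A) = (A + (-8 + A))/(A + 16) = (-8 + 2*A)/(16 + A))
r = -287736/29029 (r = (249 - 401)/(2*(-4 - 19)/(16 - 19) + 1/(452 + 179)) = -152/(2*(-23)/(-3) + 1/631) = -152/(2*(-⅓)*(-23) + 1/631) = -152/(46/3 + 1/631) = -152/29029/1893 = -152*1893/29029 = -287736/29029 ≈ -9.9120)
(-20*6)*r = -20*6*(-287736/29029) = -120*(-287736/29029) = 34528320/29029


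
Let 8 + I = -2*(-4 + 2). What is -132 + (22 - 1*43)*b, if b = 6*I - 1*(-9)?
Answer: 183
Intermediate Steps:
I = -4 (I = -8 - 2*(-4 + 2) = -8 - 2*(-2) = -8 + 4 = -4)
b = -15 (b = 6*(-4) - 1*(-9) = -24 + 9 = -15)
-132 + (22 - 1*43)*b = -132 + (22 - 1*43)*(-15) = -132 + (22 - 43)*(-15) = -132 - 21*(-15) = -132 + 315 = 183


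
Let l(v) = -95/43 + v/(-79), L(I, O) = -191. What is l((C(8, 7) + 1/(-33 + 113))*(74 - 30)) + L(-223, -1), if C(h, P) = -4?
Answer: -12975753/67940 ≈ -190.99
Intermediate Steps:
l(v) = -95/43 - v/79 (l(v) = -95*1/43 + v*(-1/79) = -95/43 - v/79)
l((C(8, 7) + 1/(-33 + 113))*(74 - 30)) + L(-223, -1) = (-95/43 - (-4 + 1/(-33 + 113))*(74 - 30)/79) - 191 = (-95/43 - (-4 + 1/80)*44/79) - 191 = (-95/43 - (-319)*44/6320) - 191 = (-95/43 - 1/79*(-3509/20)) - 191 = (-95/43 + 3509/1580) - 191 = 787/67940 - 191 = -12975753/67940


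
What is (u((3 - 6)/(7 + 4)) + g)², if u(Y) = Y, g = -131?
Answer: 2085136/121 ≈ 17233.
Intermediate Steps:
(u((3 - 6)/(7 + 4)) + g)² = ((3 - 6)/(7 + 4) - 131)² = (-3/11 - 131)² = (-1444/11)² = 2085136/121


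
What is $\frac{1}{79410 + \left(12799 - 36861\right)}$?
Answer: $\frac{1}{55348} \approx 1.8068 \cdot 10^{-5}$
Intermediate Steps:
$\frac{1}{79410 + \left(12799 - 36861\right)} = \frac{1}{79410 - 24062} = \frac{1}{55348}$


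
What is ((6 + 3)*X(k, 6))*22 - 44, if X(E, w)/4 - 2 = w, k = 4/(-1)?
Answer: 6292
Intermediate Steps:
k = -4 (k = 4*(-1) = -4)
X(E, w) = 8 + 4*w
((6 + 3)*X(k, 6))*22 - 44 = ((6 + 3)*(8 + 4*6))*22 - 44 = (9*(8 + 24))*22 - 44 = (9*32)*22 - 44 = 288*22 - 44 = 6336 - 44 = 6292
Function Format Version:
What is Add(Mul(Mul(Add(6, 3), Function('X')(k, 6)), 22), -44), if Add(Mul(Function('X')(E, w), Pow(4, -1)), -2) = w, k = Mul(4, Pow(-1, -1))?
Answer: 6292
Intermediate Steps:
k = -4 (k = Mul(4, -1) = -4)
Function('X')(E, w) = Add(8, Mul(4, w))
Add(Mul(Mul(Add(6, 3), Function('X')(k, 6)), 22), -44) = Add(Mul(Mul(Add(6, 3), Add(8, Mul(4, 6))), 22), -44) = Add(Mul(Mul(9, Add(8, 24)), 22), -44) = Add(Mul(Mul(9, 32), 22), -44) = Add(Mul(288, 22), -44) = Add(6336, -44) = 6292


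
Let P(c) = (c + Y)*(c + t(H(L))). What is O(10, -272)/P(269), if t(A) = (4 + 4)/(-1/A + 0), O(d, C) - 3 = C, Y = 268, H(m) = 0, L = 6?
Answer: -1/537 ≈ -0.0018622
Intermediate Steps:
O(d, C) = 3 + C
t(A) = -8*A (t(A) = 8/((-1/A)) = 8*(-A) = -8*A)
P(c) = c*(268 + c) (P(c) = (c + 268)*(c - 8*0) = (268 + c)*(c + 0) = (268 + c)*c = c*(268 + c))
O(10, -272)/P(269) = (3 - 272)/((269*(268 + 269))) = -269/(269*537) = -269/144453 = -269*1/144453 = -1/537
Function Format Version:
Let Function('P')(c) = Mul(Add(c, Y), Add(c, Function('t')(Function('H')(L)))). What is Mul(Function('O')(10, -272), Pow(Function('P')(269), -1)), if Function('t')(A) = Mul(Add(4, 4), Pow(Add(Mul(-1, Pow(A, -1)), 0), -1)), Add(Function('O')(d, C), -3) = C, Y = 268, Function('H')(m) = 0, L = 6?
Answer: Rational(-1, 537) ≈ -0.0018622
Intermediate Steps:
Function('O')(d, C) = Add(3, C)
Function('t')(A) = Mul(-8, A) (Function('t')(A) = Mul(8, Pow(Mul(-1, Pow(A, -1)), -1)) = Mul(8, Mul(-1, A)) = Mul(-8, A))
Function('P')(c) = Mul(c, Add(268, c)) (Function('P')(c) = Mul(Add(c, 268), Add(c, Mul(-8, 0))) = Mul(Add(268, c), Add(c, 0)) = Mul(Add(268, c), c) = Mul(c, Add(268, c)))
Mul(Function('O')(10, -272), Pow(Function('P')(269), -1)) = Mul(Add(3, -272), Pow(Mul(269, Add(268, 269)), -1)) = Mul(-269, Pow(Mul(269, 537), -1)) = Mul(-269, Pow(144453, -1)) = Mul(-269, Rational(1, 144453)) = Rational(-1, 537)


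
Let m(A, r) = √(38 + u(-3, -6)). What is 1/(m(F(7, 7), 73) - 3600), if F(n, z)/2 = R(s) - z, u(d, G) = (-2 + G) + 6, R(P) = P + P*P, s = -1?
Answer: -1/3594 ≈ -0.00027824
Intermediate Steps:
R(P) = P + P²
u(d, G) = 4 + G
F(n, z) = -2*z (F(n, z) = 2*(-(1 - 1) - z) = 2*(-1*0 - z) = 2*(0 - z) = 2*(-z) = -2*z)
m(A, r) = 6 (m(A, r) = √(38 + (4 - 6)) = √(38 - 2) = √36 = 6)
1/(m(F(7, 7), 73) - 3600) = 1/(6 - 3600) = 1/(-3594) = -1/3594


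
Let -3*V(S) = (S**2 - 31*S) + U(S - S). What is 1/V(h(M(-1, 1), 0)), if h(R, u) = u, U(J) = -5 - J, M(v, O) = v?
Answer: 3/5 ≈ 0.60000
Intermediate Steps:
V(S) = 5/3 - S**2/3 + 31*S/3 (V(S) = -((S**2 - 31*S) + (-5 - (S - S)))/3 = -((S**2 - 31*S) + (-5 - 1*0))/3 = -((S**2 - 31*S) + (-5 + 0))/3 = -((S**2 - 31*S) - 5)/3 = -(-5 + S**2 - 31*S)/3 = 5/3 - S**2/3 + 31*S/3)
1/V(h(M(-1, 1), 0)) = 1/(5/3 - 1/3*0**2 + (31/3)*0) = 1/(5/3 - 1/3*0 + 0) = 1/(5/3 + 0 + 0) = 1/(5/3) = 3/5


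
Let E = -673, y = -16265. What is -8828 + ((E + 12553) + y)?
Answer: -13213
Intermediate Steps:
-8828 + ((E + 12553) + y) = -8828 + ((-673 + 12553) - 16265) = -8828 + (11880 - 16265) = -8828 - 4385 = -13213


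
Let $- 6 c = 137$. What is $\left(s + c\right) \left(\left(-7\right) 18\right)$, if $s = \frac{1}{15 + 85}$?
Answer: $\frac{143787}{50} \approx 2875.7$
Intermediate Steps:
$c = - \frac{137}{6}$ ($c = \left(- \frac{1}{6}\right) 137 = - \frac{137}{6} \approx -22.833$)
$s = \frac{1}{100} \approx 0.01$
$\left(s + c\right) \left(\left(-7\right) 18\right) = \left(\frac{1}{100} - \frac{137}{6}\right) \left(\left(-7\right) 18\right) = \left(- \frac{6847}{300}\right) \left(-126\right) = \frac{143787}{50}$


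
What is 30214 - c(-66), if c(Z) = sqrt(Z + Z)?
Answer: 30214 - 2*I*sqrt(33) ≈ 30214.0 - 11.489*I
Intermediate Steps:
c(Z) = sqrt(2)*sqrt(Z) (c(Z) = sqrt(2*Z) = sqrt(2)*sqrt(Z))
30214 - c(-66) = 30214 - sqrt(2)*sqrt(-66) = 30214 - sqrt(2)*I*sqrt(66) = 30214 - 2*I*sqrt(33)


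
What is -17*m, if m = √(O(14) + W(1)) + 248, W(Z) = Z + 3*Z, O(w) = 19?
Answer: -4216 - 17*√23 ≈ -4297.5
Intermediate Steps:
W(Z) = 4*Z
m = 248 + √23 (m = √(19 + 4*1) + 248 = √(19 + 4) + 248 = √23 + 248 = 248 + √23 ≈ 252.80)
-17*m = -17*(248 + √23) = -4216 - 17*√23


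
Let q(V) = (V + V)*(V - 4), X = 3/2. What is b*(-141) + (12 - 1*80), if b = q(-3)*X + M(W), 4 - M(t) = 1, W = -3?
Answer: -9374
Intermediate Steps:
X = 3/2 (X = 3*(½) = 3/2 ≈ 1.5000)
M(t) = 3 (M(t) = 4 - 1*1 = 4 - 1 = 3)
q(V) = 2*V*(-4 + V) (q(V) = (2*V)*(-4 + V) = 2*V*(-4 + V))
b = 66 (b = (2*(-3)*(-4 - 3))*(3/2) + 3 = (2*(-3)*(-7))*(3/2) + 3 = 42*(3/2) + 3 = 63 + 3 = 66)
b*(-141) + (12 - 1*80) = 66*(-141) + (12 - 1*80) = -9306 + (12 - 80) = -9306 - 68 = -9374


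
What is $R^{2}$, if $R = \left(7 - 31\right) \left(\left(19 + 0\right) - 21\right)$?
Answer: $2304$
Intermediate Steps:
$R = 48$ ($R = - 24 \left(19 - 21\right) = \left(-24\right) \left(-2\right) = 48$)
$R^{2} = 48^{2} = 2304$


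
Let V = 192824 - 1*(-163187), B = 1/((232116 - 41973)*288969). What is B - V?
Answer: -19561178393610236/54945432567 ≈ -3.5601e+5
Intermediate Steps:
B = 1/54945432567 (B = (1/288969)/190143 = (1/190143)*(1/288969) = 1/54945432567 ≈ 1.8200e-11)
V = 356011 (V = 192824 + 163187 = 356011)
B - V = 1/54945432567 - 1*356011 = 1/54945432567 - 356011 = -19561178393610236/54945432567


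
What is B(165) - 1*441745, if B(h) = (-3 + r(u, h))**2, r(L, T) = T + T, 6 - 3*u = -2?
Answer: -334816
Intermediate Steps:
u = 8/3 (u = 2 - 1/3*(-2) = 2 + 2/3 = 8/3 ≈ 2.6667)
r(L, T) = 2*T
B(h) = (-3 + 2*h)**2
B(165) - 1*441745 = (-3 + 2*165)**2 - 1*441745 = (-3 + 330)**2 - 441745 = 327**2 - 441745 = 106929 - 441745 = -334816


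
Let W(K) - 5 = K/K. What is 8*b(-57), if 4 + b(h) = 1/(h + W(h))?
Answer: -1640/51 ≈ -32.157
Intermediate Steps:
W(K) = 6 (W(K) = 5 + K/K = 5 + 1 = 6)
b(h) = -4 + 1/(6 + h) (b(h) = -4 + 1/(h + 6) = -4 + 1/(6 + h))
8*b(-57) = 8*((-23 - 4*(-57))/(6 - 57)) = 8*((-23 + 228)/(-51)) = 8*(-1/51*205) = 8*(-205/51) = -1640/51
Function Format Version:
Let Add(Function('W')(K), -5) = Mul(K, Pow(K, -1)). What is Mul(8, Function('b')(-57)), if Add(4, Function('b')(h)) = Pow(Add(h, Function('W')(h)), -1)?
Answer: Rational(-1640, 51) ≈ -32.157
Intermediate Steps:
Function('W')(K) = 6 (Function('W')(K) = Add(5, Mul(K, Pow(K, -1))) = Add(5, 1) = 6)
Function('b')(h) = Add(-4, Pow(Add(6, h), -1)) (Function('b')(h) = Add(-4, Pow(Add(h, 6), -1)) = Add(-4, Pow(Add(6, h), -1)))
Mul(8, Function('b')(-57)) = Mul(8, Mul(Pow(Add(6, -57), -1), Add(-23, Mul(-4, -57)))) = Mul(8, Mul(Pow(-51, -1), Add(-23, 228))) = Mul(8, Mul(Rational(-1, 51), 205)) = Mul(8, Rational(-205, 51)) = Rational(-1640, 51)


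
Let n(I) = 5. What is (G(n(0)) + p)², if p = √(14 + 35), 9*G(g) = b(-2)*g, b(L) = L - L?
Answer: 49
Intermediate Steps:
b(L) = 0
G(g) = 0 (G(g) = (0*g)/9 = (⅑)*0 = 0)
p = 7 (p = √49 = 7)
(G(n(0)) + p)² = (0 + 7)² = 7² = 49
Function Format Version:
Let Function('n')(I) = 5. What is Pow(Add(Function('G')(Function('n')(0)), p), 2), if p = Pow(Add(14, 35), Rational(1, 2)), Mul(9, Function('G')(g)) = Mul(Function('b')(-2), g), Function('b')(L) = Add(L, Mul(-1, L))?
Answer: 49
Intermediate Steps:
Function('b')(L) = 0
Function('G')(g) = 0 (Function('G')(g) = Mul(Rational(1, 9), Mul(0, g)) = Mul(Rational(1, 9), 0) = 0)
p = 7 (p = Pow(49, Rational(1, 2)) = 7)
Pow(Add(Function('G')(Function('n')(0)), p), 2) = Pow(Add(0, 7), 2) = Pow(7, 2) = 49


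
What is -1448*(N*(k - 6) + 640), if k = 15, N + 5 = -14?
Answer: -679112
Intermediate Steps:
N = -19 (N = -5 - 14 = -19)
-1448*(N*(k - 6) + 640) = -1448*(-19*(15 - 6) + 640) = -1448*(-19*9 + 640) = -1448*(-171 + 640) = -1448*469 = -679112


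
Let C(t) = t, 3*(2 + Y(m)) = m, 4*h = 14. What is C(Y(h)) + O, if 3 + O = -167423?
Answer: -1004561/6 ≈ -1.6743e+5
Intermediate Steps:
O = -167426 (O = -3 - 167423 = -167426)
h = 7/2 (h = (¼)*14 = 7/2 ≈ 3.5000)
Y(m) = -2 + m/3
C(Y(h)) + O = (-2 + (⅓)*(7/2)) - 167426 = (-2 + 7/6) - 167426 = -⅚ - 167426 = -1004561/6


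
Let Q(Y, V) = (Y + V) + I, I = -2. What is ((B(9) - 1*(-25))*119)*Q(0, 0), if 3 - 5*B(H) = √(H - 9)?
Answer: -30464/5 ≈ -6092.8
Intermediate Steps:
Q(Y, V) = -2 + V + Y (Q(Y, V) = (Y + V) - 2 = (V + Y) - 2 = -2 + V + Y)
B(H) = ⅗ - √(-9 + H)/5 (B(H) = ⅗ - √(H - 9)/5 = ⅗ - √(-9 + H)/5)
((B(9) - 1*(-25))*119)*Q(0, 0) = (((⅗ - √(-9 + 9)/5) - 1*(-25))*119)*(-2 + 0 + 0) = (((⅗ - √0/5) + 25)*119)*(-2) = (((⅗ - ⅕*0) + 25)*119)*(-2) = (((⅗ + 0) + 25)*119)*(-2) = ((⅗ + 25)*119)*(-2) = ((128/5)*119)*(-2) = (15232/5)*(-2) = -30464/5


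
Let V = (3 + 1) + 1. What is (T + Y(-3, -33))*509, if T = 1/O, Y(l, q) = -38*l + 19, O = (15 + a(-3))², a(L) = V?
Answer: 27079309/400 ≈ 67698.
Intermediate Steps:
V = 5 (V = 4 + 1 = 5)
a(L) = 5
O = 400 (O = (15 + 5)² = 20² = 400)
Y(l, q) = 19 - 38*l
T = 1/400 ≈ 0.0025000
(T + Y(-3, -33))*509 = (1/400 + (19 - 38*(-3)))*509 = (1/400 + (19 + 114))*509 = (1/400 + 133)*509 = (53201/400)*509 = 27079309/400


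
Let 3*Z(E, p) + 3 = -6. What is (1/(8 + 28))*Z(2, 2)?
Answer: -1/12 ≈ -0.083333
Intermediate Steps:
Z(E, p) = -3 (Z(E, p) = -1 + (1/3)*(-6) = -1 - 2 = -3)
(1/(8 + 28))*Z(2, 2) = (1/(8 + 28))*(-3) = (1/36)*(-3) = -1/12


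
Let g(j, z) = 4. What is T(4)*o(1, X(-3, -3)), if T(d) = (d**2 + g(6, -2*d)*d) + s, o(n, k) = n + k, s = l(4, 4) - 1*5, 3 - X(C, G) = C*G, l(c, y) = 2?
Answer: -145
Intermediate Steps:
X(C, G) = 3 - C*G
s = -3 (s = 2 - 1*5 = 2 - 5 = -3)
o(n, k) = k + n
T(d) = -3 + d**2 + 4*d (T(d) = (d**2 + 4*d) - 3 = -3 + d**2 + 4*d)
T(4)*o(1, X(-3, -3)) = (-3 + 4**2 + 4*4)*((3 - 1*(-3)*(-3)) + 1) = (-3 + 16 + 16)*((3 - 9) + 1) = 29*(-6 + 1) = 29*(-5) = -145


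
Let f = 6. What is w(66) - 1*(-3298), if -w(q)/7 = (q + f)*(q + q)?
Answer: -63230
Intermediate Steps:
w(q) = -14*q*(6 + q) (w(q) = -7*(q + 6)*(q + q) = -7*(6 + q)*2*q = -14*q*(6 + q))
w(66) - 1*(-3298) = -14*66*(6 + 66) - 1*(-3298) = -14*66*72 + 3298 = -66528 + 3298 = -63230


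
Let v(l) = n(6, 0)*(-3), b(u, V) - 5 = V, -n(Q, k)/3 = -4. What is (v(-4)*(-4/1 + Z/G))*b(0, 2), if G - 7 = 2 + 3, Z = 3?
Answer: 945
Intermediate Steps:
n(Q, k) = 12 (n(Q, k) = -3*(-4) = 12)
G = 12 (G = 7 + (2 + 3) = 7 + 5 = 12)
b(u, V) = 5 + V
v(l) = -36 (v(l) = 12*(-3) = -36)
(v(-4)*(-4/1 + Z/G))*b(0, 2) = (-36*(-4/1 + 3/12))*(5 + 2) = -36*(-4*1 + 3*(1/12))*7 = -36*(-4 + ¼)*7 = -36*(-15/4)*7 = 135*7 = 945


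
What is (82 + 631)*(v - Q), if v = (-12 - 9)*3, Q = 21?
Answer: -59892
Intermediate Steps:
v = -63 (v = -21*3 = -63)
(82 + 631)*(v - Q) = (82 + 631)*(-63 - 1*21) = 713*(-63 - 21) = 713*(-84) = -59892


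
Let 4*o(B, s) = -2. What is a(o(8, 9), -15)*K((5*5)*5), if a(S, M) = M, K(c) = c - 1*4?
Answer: -1815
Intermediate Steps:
K(c) = -4 + c (K(c) = c - 4 = -4 + c)
o(B, s) = -½ (o(B, s) = (¼)*(-2) = -½)
a(o(8, 9), -15)*K((5*5)*5) = -15*(-4 + (5*5)*5) = -15*(-4 + 25*5) = -15*(-4 + 125) = -15*121 = -1815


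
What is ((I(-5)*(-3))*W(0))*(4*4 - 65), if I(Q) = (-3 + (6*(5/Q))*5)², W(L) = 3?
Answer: 480249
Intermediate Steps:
I(Q) = (-3 + 150/Q)² (I(Q) = (-3 + (30/Q)*5)² = (-3 + 150/Q)²)
((I(-5)*(-3))*W(0))*(4*4 - 65) = (((9*(-50 - 5)²/(-5)²)*(-3))*3)*(4*4 - 65) = (((9*(1/25)*(-55)²)*(-3))*3)*(16 - 65) = (((9*(1/25)*3025)*(-3))*3)*(-49) = ((1089*(-3))*3)*(-49) = -3267*3*(-49) = -9801*(-49) = 480249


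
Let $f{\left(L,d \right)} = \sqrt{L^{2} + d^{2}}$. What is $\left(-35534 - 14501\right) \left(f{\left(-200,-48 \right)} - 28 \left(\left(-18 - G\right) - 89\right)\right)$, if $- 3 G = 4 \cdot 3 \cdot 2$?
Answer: $-138697020 - 400280 \sqrt{661} \approx -1.4899 \cdot 10^{8}$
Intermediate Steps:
$G = -8$ ($G = - \frac{4 \cdot 3 \cdot 2}{3} = - \frac{12 \cdot 2}{3} = \left(- \frac{1}{3}\right) 24 = -8$)
$\left(-35534 - 14501\right) \left(f{\left(-200,-48 \right)} - 28 \left(\left(-18 - G\right) - 89\right)\right) = \left(-35534 - 14501\right) \left(\sqrt{\left(-200\right)^{2} + \left(-48\right)^{2}} - 28 \left(\left(-18 - -8\right) - 89\right)\right) = - 50035 \left(\sqrt{40000 + 2304} - 28 \left(\left(-18 + 8\right) - 89\right)\right) = - 50035 \left(\sqrt{42304} - 28 \left(-10 - 89\right)\right) = - 50035 \left(8 \sqrt{661} - -2772\right) = - 50035 \left(8 \sqrt{661} + 2772\right) = - 50035 \left(2772 + 8 \sqrt{661}\right) = -138697020 - 400280 \sqrt{661}$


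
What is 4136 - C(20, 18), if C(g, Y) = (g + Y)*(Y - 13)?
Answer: 3946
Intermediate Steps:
C(g, Y) = (-13 + Y)*(Y + g) (C(g, Y) = (Y + g)*(-13 + Y) = (-13 + Y)*(Y + g))
4136 - C(20, 18) = 4136 - (18**2 - 13*18 - 13*20 + 18*20) = 4136 - (324 - 234 - 260 + 360) = 4136 - 1*190 = 4136 - 190 = 3946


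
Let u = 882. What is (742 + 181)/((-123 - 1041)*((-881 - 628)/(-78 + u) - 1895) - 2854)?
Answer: 61841/147742415 ≈ 0.00041857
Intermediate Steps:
(742 + 181)/((-123 - 1041)*((-881 - 628)/(-78 + u) - 1895) - 2854) = (742 + 181)/((-123 - 1041)*((-881 - 628)/(-78 + 882) - 1895) - 2854) = 923/(-1164*(-1509/804 - 1895) - 2854) = 923/(-1164*(-1509*1/804 - 1895) - 2854) = 923/(-1164*(-503/268 - 1895) - 2854) = 923/(-1164*(-508363/268) - 2854) = 923/(147933633/67 - 2854) = 923/(147742415/67) = 923*(67/147742415) = 61841/147742415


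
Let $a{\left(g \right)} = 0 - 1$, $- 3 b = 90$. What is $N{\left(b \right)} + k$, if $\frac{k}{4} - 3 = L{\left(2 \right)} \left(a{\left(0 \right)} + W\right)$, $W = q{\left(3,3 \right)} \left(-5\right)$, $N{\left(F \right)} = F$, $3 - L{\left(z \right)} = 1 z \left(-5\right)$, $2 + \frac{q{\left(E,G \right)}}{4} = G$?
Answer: $-1110$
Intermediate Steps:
$b = -30$ ($b = \left(- \frac{1}{3}\right) 90 = -30$)
$q{\left(E,G \right)} = -8 + 4 G$
$L{\left(z \right)} = 3 + 5 z$ ($L{\left(z \right)} = 3 - 1 z \left(-5\right) = 3 - z \left(-5\right) = 3 - - 5 z = 3 + 5 z$)
$a{\left(g \right)} = -1$
$W = -20$ ($W = \left(-8 + 4 \cdot 3\right) \left(-5\right) = \left(-8 + 12\right) \left(-5\right) = 4 \left(-5\right) = -20$)
$k = -1080$ ($k = 12 + 4 \left(3 + 5 \cdot 2\right) \left(-1 - 20\right) = 12 + 4 \left(3 + 10\right) \left(-21\right) = 12 + 4 \cdot 13 \left(-21\right) = 12 + 4 \left(-273\right) = 12 - 1092 = -1080$)
$N{\left(b \right)} + k = -30 - 1080 = -1110$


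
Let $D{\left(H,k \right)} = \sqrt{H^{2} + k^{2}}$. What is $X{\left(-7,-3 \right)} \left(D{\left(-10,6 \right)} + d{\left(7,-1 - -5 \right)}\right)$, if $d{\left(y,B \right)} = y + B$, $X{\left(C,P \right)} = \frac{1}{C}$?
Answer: $- \frac{11}{7} - \frac{2 \sqrt{34}}{7} \approx -3.2374$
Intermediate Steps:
$d{\left(y,B \right)} = B + y$
$X{\left(-7,-3 \right)} \left(D{\left(-10,6 \right)} + d{\left(7,-1 - -5 \right)}\right) = \frac{\sqrt{\left(-10\right)^{2} + 6^{2}} + \left(\left(-1 - -5\right) + 7\right)}{-7} = - \frac{\sqrt{100 + 36} + \left(\left(-1 + 5\right) + 7\right)}{7} = - \frac{\sqrt{136} + \left(4 + 7\right)}{7} = - \frac{2 \sqrt{34} + 11}{7} = - \frac{11 + 2 \sqrt{34}}{7} = - \frac{11}{7} - \frac{2 \sqrt{34}}{7}$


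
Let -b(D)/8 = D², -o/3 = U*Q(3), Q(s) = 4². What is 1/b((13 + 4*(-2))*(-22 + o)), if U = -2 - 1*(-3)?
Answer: -1/980000 ≈ -1.0204e-6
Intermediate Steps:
U = 1 (U = -2 + 3 = 1)
Q(s) = 16
o = -48 (o = -3*16 = -48)
b(D) = -8*D²
1/b((13 + 4*(-2))*(-22 + o)) = 1/(-8*(-22 - 48)²*(13 + 4*(-2))²) = 1/(-8*4900*(13 - 8)²) = 1/(-8*(5*(-70))²) = 1/(-8*(-350)²) = 1/(-8*122500) = 1/(-980000) = -1/980000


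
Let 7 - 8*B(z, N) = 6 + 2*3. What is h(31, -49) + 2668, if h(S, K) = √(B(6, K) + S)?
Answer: 2668 + 9*√6/4 ≈ 2673.5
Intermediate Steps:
B(z, N) = -5/8 (B(z, N) = 7/8 - (6 + 2*3)/8 = 7/8 - (6 + 6)/8 = 7/8 - ⅛*12 = 7/8 - 3/2 = -5/8)
h(S, K) = √(-5/8 + S)
h(31, -49) + 2668 = √(-10 + 16*31)/4 + 2668 = √(-10 + 496)/4 + 2668 = √486/4 + 2668 = (9*√6)/4 + 2668 = 9*√6/4 + 2668 = 2668 + 9*√6/4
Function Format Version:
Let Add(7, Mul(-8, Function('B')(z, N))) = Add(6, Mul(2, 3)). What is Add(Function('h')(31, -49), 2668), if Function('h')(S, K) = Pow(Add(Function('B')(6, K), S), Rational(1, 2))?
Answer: Add(2668, Mul(Rational(9, 4), Pow(6, Rational(1, 2)))) ≈ 2673.5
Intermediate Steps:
Function('B')(z, N) = Rational(-5, 8) (Function('B')(z, N) = Add(Rational(7, 8), Mul(Rational(-1, 8), Add(6, Mul(2, 3)))) = Add(Rational(7, 8), Mul(Rational(-1, 8), Add(6, 6))) = Add(Rational(7, 8), Mul(Rational(-1, 8), 12)) = Add(Rational(7, 8), Rational(-3, 2)) = Rational(-5, 8))
Function('h')(S, K) = Pow(Add(Rational(-5, 8), S), Rational(1, 2))
Add(Function('h')(31, -49), 2668) = Add(Mul(Rational(1, 4), Pow(Add(-10, Mul(16, 31)), Rational(1, 2))), 2668) = Add(Mul(Rational(1, 4), Pow(Add(-10, 496), Rational(1, 2))), 2668) = Add(Mul(Rational(1, 4), Pow(486, Rational(1, 2))), 2668) = Add(Mul(Rational(1, 4), Mul(9, Pow(6, Rational(1, 2)))), 2668) = Add(Mul(Rational(9, 4), Pow(6, Rational(1, 2))), 2668) = Add(2668, Mul(Rational(9, 4), Pow(6, Rational(1, 2))))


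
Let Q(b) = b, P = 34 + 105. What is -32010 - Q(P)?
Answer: -32149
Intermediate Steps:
P = 139
-32010 - Q(P) = -32010 - 1*139 = -32010 - 139 = -32149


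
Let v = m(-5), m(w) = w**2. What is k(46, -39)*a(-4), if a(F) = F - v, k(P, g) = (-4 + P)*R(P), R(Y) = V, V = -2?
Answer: 2436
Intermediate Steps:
R(Y) = -2
v = 25 (v = (-5)**2 = 25)
k(P, g) = 8 - 2*P (k(P, g) = (-4 + P)*(-2) = 8 - 2*P)
a(F) = -25 + F (a(F) = F - 1*25 = F - 25 = -25 + F)
k(46, -39)*a(-4) = (8 - 2*46)*(-25 - 4) = (8 - 92)*(-29) = -84*(-29) = 2436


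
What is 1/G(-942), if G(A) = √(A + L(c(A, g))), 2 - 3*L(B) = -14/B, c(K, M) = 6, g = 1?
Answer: -3*I*√8465/8465 ≈ -0.032607*I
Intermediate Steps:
L(B) = ⅔ + 14/(3*B) (L(B) = ⅔ - (-14)/(3*B) = ⅔ + 14/(3*B))
G(A) = √(13/9 + A) (G(A) = √(A + (⅔)*(7 + 6)/6) = √(A + (⅔)*(⅙)*13) = √(A + 13/9) = √(13/9 + A))
1/G(-942) = 1/(√(13 + 9*(-942))/3) = 1/(√(13 - 8478)/3) = 1/(√(-8465)/3) = 1/((I*√8465)/3) = 1/(I*√8465/3) = -3*I*√8465/8465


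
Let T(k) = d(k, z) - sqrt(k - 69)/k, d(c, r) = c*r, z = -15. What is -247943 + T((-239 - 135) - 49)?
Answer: -241598 + 2*I*sqrt(123)/423 ≈ -2.416e+5 + 0.052438*I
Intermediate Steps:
T(k) = -15*k - sqrt(-69 + k)/k (T(k) = k*(-15) - sqrt(k - 69)/k = -15*k - sqrt(-69 + k)/k)
-247943 + T((-239 - 135) - 49) = -247943 + (-15*((-239 - 135) - 49) - sqrt(-69 + ((-239 - 135) - 49))/((-239 - 135) - 49)) = -247943 + (-15*(-374 - 49) - sqrt(-69 + (-374 - 49))/(-374 - 49)) = -247943 + (-15*(-423) - 1*sqrt(-69 - 423)/(-423)) = -247943 + (6345 - 1*(-1/423)*sqrt(-492)) = -247943 + (6345 - 1*(-1/423)*2*I*sqrt(123)) = -247943 + (6345 + 2*I*sqrt(123)/423) = -241598 + 2*I*sqrt(123)/423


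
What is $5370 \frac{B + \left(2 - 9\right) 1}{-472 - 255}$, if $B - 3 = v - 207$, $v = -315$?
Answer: $\frac{2824620}{727} \approx 3885.3$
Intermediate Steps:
$B = -519$ ($B = 3 - 522 = -519$)
$5370 \frac{B + \left(2 - 9\right) 1}{-472 - 255} = 5370 \frac{-519 + \left(2 - 9\right) 1}{-472 - 255} = 5370 \frac{-519 - 7}{-727} = 5370 \left(-519 - 7\right) \left(- \frac{1}{727}\right) = 5370 \left(\left(-526\right) \left(- \frac{1}{727}\right)\right) = 5370 \cdot \frac{526}{727} = \frac{2824620}{727}$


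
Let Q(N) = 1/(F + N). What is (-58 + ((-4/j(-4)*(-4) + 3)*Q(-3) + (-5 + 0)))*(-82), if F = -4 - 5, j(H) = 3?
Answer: 94013/18 ≈ 5222.9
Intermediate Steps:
F = -9
Q(N) = 1/(-9 + N)
(-58 + ((-4/j(-4)*(-4) + 3)*Q(-3) + (-5 + 0)))*(-82) = (-58 + ((-4/3*(-4) + 3)/(-9 - 3) + (-5 + 0)))*(-82) = (-58 + ((-4*⅓*(-4) + 3)/(-12) - 5))*(-82) = (-58 + ((-4/3*(-4) + 3)*(-1/12) - 5))*(-82) = (-58 + ((16/3 + 3)*(-1/12) - 5))*(-82) = (-58 + ((25/3)*(-1/12) - 5))*(-82) = (-58 + (-25/36 - 5))*(-82) = (-58 - 205/36)*(-82) = -2293/36*(-82) = 94013/18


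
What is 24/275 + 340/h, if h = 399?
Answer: 103076/109725 ≈ 0.93940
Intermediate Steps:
24/275 + 340/h = 24/275 + 340/399 = 103076/109725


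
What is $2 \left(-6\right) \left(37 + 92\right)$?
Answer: $-1548$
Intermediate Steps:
$2 \left(-6\right) \left(37 + 92\right) = \left(-12\right) 129 = -1548$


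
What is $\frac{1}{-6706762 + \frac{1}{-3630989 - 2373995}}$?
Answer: $- \frac{6004984}{40273998501809} \approx -1.491 \cdot 10^{-7}$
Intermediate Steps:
$\frac{1}{-6706762 + \frac{1}{-3630989 - 2373995}} = \frac{1}{-6706762 + \frac{1}{-6004984}} = \frac{1}{-6706762 - \frac{1}{6004984}} = \frac{1}{- \frac{40273998501809}{6004984}} = - \frac{6004984}{40273998501809}$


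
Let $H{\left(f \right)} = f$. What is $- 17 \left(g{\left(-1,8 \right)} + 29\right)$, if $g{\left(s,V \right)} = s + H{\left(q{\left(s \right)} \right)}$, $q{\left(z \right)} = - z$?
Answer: $-493$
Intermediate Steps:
$g{\left(s,V \right)} = 0$ ($g{\left(s,V \right)} = s - s = 0$)
$- 17 \left(g{\left(-1,8 \right)} + 29\right) = - 17 \left(0 + 29\right) = \left(-17\right) 29 = -493$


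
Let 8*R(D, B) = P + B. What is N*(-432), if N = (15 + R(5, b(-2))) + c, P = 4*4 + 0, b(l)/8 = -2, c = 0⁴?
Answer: -6480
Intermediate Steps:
c = 0
b(l) = -16 (b(l) = 8*(-2) = -16)
P = 16 (P = 16 + 0 = 16)
R(D, B) = 2 + B/8 (R(D, B) = (16 + B)/8 = 2 + B/8)
N = 15 (N = (15 + (2 + (⅛)*(-16))) + 0 = (15 + (2 - 2)) + 0 = (15 + 0) + 0 = 15 + 0 = 15)
N*(-432) = 15*(-432) = -6480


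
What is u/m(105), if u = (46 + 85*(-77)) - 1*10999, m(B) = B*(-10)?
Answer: 8749/525 ≈ 16.665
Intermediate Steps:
m(B) = -10*B
u = -17498 (u = (46 - 6545) - 10999 = -6499 - 10999 = -17498)
u/m(105) = -17498/((-10*105)) = -17498/(-1050) = -17498*(-1/1050) = 8749/525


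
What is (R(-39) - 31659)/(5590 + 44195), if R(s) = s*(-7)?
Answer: -10462/16595 ≈ -0.63043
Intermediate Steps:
R(s) = -7*s
(R(-39) - 31659)/(5590 + 44195) = (-7*(-39) - 31659)/(5590 + 44195) = (273 - 31659)/49785 = -31386*1/49785 = -10462/16595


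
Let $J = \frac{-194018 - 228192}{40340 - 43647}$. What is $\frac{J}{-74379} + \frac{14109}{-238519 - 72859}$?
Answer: $- \frac{3601876724857}{76590067954434} \approx -0.047028$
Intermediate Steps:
$J = \frac{422210}{3307}$ ($J = - \frac{422210}{-3307} = \left(-422210\right) \left(- \frac{1}{3307}\right) = \frac{422210}{3307} \approx 127.67$)
$\frac{J}{-74379} + \frac{14109}{-238519 - 72859} = \frac{422210}{3307 \left(-74379\right)} + \frac{14109}{-238519 - 72859} = \frac{422210}{3307} \left(- \frac{1}{74379}\right) + \frac{14109}{-311378} = - \frac{422210}{245971353} + 14109 \left(- \frac{1}{311378}\right) = - \frac{422210}{245971353} - \frac{14109}{311378} = - \frac{3601876724857}{76590067954434}$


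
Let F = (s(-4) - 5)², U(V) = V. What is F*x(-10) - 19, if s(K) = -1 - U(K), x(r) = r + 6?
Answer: -35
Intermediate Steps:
x(r) = 6 + r
s(K) = -1 - K
F = 4 (F = ((-1 - 1*(-4)) - 5)² = ((-1 + 4) - 5)² = (3 - 5)² = (-2)² = 4)
F*x(-10) - 19 = 4*(6 - 10) - 19 = 4*(-4) - 19 = -16 - 19 = -35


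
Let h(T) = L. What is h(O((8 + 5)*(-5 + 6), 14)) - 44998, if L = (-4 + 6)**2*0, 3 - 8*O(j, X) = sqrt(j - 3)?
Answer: -44998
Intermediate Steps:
O(j, X) = 3/8 - sqrt(-3 + j)/8 (O(j, X) = 3/8 - sqrt(j - 3)/8 = 3/8 - sqrt(-3 + j)/8)
L = 0 (L = 2**2*0 = 4*0 = 0)
h(T) = 0
h(O((8 + 5)*(-5 + 6), 14)) - 44998 = 0 - 44998 = -44998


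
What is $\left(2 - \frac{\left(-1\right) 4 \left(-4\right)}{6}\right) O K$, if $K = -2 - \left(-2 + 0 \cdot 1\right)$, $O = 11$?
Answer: $0$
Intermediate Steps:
$K = 0$ ($K = -2 - \left(-2 + 0\right) = -2 - -2 = -2 + 2 = 0$)
$\left(2 - \frac{\left(-1\right) 4 \left(-4\right)}{6}\right) O K = \left(2 - \frac{\left(-1\right) 4 \left(-4\right)}{6}\right) 11 \cdot 0 = \left(2 - \left(-4\right) \left(-4\right) \frac{1}{6}\right) 11 \cdot 0 = \left(2 - 16 \cdot \frac{1}{6}\right) 11 \cdot 0 = \left(2 - \frac{8}{3}\right) 11 \cdot 0 = \left(- \frac{2}{3}\right) 11 \cdot 0 = \left(- \frac{22}{3}\right) 0 = 0$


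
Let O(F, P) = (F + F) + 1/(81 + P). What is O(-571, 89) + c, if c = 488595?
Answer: 82867011/170 ≈ 4.8745e+5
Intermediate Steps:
O(F, P) = 1/(81 + P) + 2*F (O(F, P) = 2*F + 1/(81 + P) = 1/(81 + P) + 2*F)
O(-571, 89) + c = (1 + 162*(-571) + 2*(-571)*89)/(81 + 89) + 488595 = (1 - 92502 - 101638)/170 + 488595 = (1/170)*(-194139) + 488595 = -194139/170 + 488595 = 82867011/170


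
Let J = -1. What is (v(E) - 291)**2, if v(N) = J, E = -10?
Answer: 85264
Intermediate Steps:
v(N) = -1
(v(E) - 291)**2 = (-1 - 291)**2 = (-292)**2 = 85264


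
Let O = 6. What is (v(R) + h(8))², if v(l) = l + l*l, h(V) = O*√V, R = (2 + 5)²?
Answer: 6002788 + 58800*√2 ≈ 6.0859e+6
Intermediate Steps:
R = 49 (R = 7² = 49)
h(V) = 6*√V
v(l) = l + l²
(v(R) + h(8))² = (49*(1 + 49) + 6*√8)² = (49*50 + 6*(2*√2))² = (2450 + 12*√2)²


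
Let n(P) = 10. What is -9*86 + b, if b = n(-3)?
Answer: -764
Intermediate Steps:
b = 10
-9*86 + b = -9*86 + 10 = -774 + 10 = -764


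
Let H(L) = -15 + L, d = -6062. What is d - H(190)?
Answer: -6237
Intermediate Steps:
d - H(190) = -6062 - (-15 + 190) = -6062 - 1*175 = -6062 - 175 = -6237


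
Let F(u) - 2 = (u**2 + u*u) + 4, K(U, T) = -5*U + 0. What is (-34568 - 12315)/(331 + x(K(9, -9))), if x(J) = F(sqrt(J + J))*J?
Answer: -46883/8161 ≈ -5.7448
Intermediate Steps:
K(U, T) = -5*U
F(u) = 6 + 2*u**2 (F(u) = 2 + ((u**2 + u*u) + 4) = 2 + ((u**2 + u**2) + 4) = 2 + (2*u**2 + 4) = 2 + (4 + 2*u**2) = 6 + 2*u**2)
x(J) = J*(6 + 4*J) (x(J) = (6 + 2*(sqrt(J + J))**2)*J = (6 + 2*(sqrt(2*J))**2)*J = (6 + 2*(sqrt(2)*sqrt(J))**2)*J = (6 + 2*(2*J))*J = (6 + 4*J)*J = J*(6 + 4*J))
(-34568 - 12315)/(331 + x(K(9, -9))) = (-34568 - 12315)/(331 + 2*(-5*9)*(3 + 2*(-5*9))) = -46883/(331 + 2*(-45)*(3 + 2*(-45))) = -46883/(331 + 2*(-45)*(3 - 90)) = -46883/(331 + 2*(-45)*(-87)) = -46883/(331 + 7830) = -46883/8161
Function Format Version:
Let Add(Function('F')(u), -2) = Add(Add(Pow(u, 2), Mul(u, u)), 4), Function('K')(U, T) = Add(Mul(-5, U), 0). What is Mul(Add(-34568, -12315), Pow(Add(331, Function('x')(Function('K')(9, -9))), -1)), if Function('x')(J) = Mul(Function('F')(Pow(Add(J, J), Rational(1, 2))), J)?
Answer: Rational(-46883, 8161) ≈ -5.7448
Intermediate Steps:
Function('K')(U, T) = Mul(-5, U)
Function('F')(u) = Add(6, Mul(2, Pow(u, 2))) (Function('F')(u) = Add(2, Add(Add(Pow(u, 2), Mul(u, u)), 4)) = Add(2, Add(Add(Pow(u, 2), Pow(u, 2)), 4)) = Add(2, Add(Mul(2, Pow(u, 2)), 4)) = Add(2, Add(4, Mul(2, Pow(u, 2)))) = Add(6, Mul(2, Pow(u, 2))))
Function('x')(J) = Mul(J, Add(6, Mul(4, J))) (Function('x')(J) = Mul(Add(6, Mul(2, Pow(Pow(Add(J, J), Rational(1, 2)), 2))), J) = Mul(Add(6, Mul(2, Pow(Pow(Mul(2, J), Rational(1, 2)), 2))), J) = Mul(Add(6, Mul(2, Pow(Mul(Pow(2, Rational(1, 2)), Pow(J, Rational(1, 2))), 2))), J) = Mul(Add(6, Mul(2, Mul(2, J))), J) = Mul(Add(6, Mul(4, J)), J) = Mul(J, Add(6, Mul(4, J))))
Mul(Add(-34568, -12315), Pow(Add(331, Function('x')(Function('K')(9, -9))), -1)) = Mul(Add(-34568, -12315), Pow(Add(331, Mul(2, Mul(-5, 9), Add(3, Mul(2, Mul(-5, 9))))), -1)) = Mul(-46883, Pow(Add(331, Mul(2, -45, Add(3, Mul(2, -45)))), -1)) = Mul(-46883, Pow(Add(331, Mul(2, -45, Add(3, -90))), -1)) = Mul(-46883, Pow(Add(331, Mul(2, -45, -87)), -1)) = Mul(-46883, Pow(Add(331, 7830), -1)) = Mul(-46883, Pow(8161, -1)) = Mul(-46883, Rational(1, 8161)) = Rational(-46883, 8161)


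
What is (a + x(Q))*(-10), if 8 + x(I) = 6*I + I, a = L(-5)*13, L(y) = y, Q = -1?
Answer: 800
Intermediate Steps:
a = -65 (a = -5*13 = -65)
x(I) = -8 + 7*I (x(I) = -8 + (6*I + I) = -8 + 7*I)
(a + x(Q))*(-10) = (-65 + (-8 + 7*(-1)))*(-10) = (-65 + (-8 - 7))*(-10) = (-65 - 15)*(-10) = -80*(-10) = 800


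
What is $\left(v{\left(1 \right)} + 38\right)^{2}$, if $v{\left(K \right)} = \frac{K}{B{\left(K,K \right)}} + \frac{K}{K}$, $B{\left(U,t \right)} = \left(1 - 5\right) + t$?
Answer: $\frac{13456}{9} \approx 1495.1$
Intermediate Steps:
$B{\left(U,t \right)} = -4 + t$
$v{\left(K \right)} = 1 + \frac{K}{-4 + K}$ ($v{\left(K \right)} = \frac{K}{-4 + K} + \frac{K}{K} = \frac{K}{-4 + K} + 1 = 1 + \frac{K}{-4 + K}$)
$\left(v{\left(1 \right)} + 38\right)^{2} = \left(\frac{2 \left(-2 + 1\right)}{-4 + 1} + 38\right)^{2} = \left(2 \frac{1}{-3} \left(-1\right) + 38\right)^{2} = \left(2 \left(- \frac{1}{3}\right) \left(-1\right) + 38\right)^{2} = \left(\frac{2}{3} + 38\right)^{2} = \left(\frac{116}{3}\right)^{2} = \frac{13456}{9}$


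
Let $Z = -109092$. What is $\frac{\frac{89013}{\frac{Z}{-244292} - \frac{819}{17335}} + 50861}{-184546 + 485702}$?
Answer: $\frac{38580010738021}{42438769806736} \approx 0.90907$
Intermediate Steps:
$\frac{\frac{89013}{\frac{Z}{-244292} - \frac{819}{17335}} + 50861}{-184546 + 485702} = \frac{\frac{89013}{- \frac{109092}{-244292} - \frac{819}{17335}} + 50861}{-184546 + 485702} = \frac{\frac{89013}{\left(-109092\right) \left(- \frac{1}{244292}\right) - \frac{819}{17335}} + 50861}{301156} = \left(\frac{89013}{\frac{27273}{61073} - \frac{819}{17335}} + 50861\right) \frac{1}{301156} = \left(\frac{89013}{\frac{422758668}{1058700455}} + 50861\right) \frac{1}{301156} = \left(89013 \cdot \frac{1058700455}{422758668} + 50861\right) \frac{1}{301156} = \left(\frac{31412701200305}{140919556} + 50861\right) \frac{1}{301156} = \frac{38580010738021}{140919556} \cdot \frac{1}{301156} = \frac{38580010738021}{42438769806736}$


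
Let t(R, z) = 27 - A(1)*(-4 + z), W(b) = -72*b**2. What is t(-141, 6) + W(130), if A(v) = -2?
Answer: -1216769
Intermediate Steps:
t(R, z) = 19 + 2*z (t(R, z) = 27 - (-2)*(-4 + z) = 27 - (8 - 2*z) = 27 + (-8 + 2*z) = 19 + 2*z)
t(-141, 6) + W(130) = (19 + 2*6) - 72*130**2 = (19 + 12) - 72*16900 = 31 - 1216800 = -1216769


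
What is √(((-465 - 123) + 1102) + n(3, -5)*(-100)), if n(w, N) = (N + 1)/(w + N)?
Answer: √314 ≈ 17.720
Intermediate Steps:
n(w, N) = (1 + N)/(N + w)
√(((-465 - 123) + 1102) + n(3, -5)*(-100)) = √(((-465 - 123) + 1102) + ((1 - 5)/(-5 + 3))*(-100)) = √((-588 + 1102) + (-4/(-2))*(-100)) = √(514 - ½*(-4)*(-100)) = √(514 + 2*(-100)) = √(514 - 200) = √314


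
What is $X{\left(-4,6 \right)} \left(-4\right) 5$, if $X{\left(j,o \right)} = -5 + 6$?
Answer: $-20$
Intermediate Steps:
$X{\left(j,o \right)} = 1$
$X{\left(-4,6 \right)} \left(-4\right) 5 = 1 \left(-4\right) 5 = \left(-4\right) 5 = -20$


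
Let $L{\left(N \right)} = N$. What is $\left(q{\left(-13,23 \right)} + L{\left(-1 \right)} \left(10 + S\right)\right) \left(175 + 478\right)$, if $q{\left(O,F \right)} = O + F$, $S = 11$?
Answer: $-7183$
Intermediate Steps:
$q{\left(O,F \right)} = F + O$
$\left(q{\left(-13,23 \right)} + L{\left(-1 \right)} \left(10 + S\right)\right) \left(175 + 478\right) = \left(\left(23 - 13\right) - \left(10 + 11\right)\right) \left(175 + 478\right) = \left(10 - 21\right) 653 = \left(-11\right) 653 = -7183$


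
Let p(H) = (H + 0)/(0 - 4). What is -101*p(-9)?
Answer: -909/4 ≈ -227.25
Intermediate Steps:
p(H) = -H/4 (p(H) = H/(-4) = H*(-¼) = -H/4)
-101*p(-9) = -(-101)*(-9)/4 = -101*9/4 = -909/4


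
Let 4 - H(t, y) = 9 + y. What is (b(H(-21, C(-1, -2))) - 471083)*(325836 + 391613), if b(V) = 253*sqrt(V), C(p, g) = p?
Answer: -337978027267 + 363029194*I ≈ -3.3798e+11 + 3.6303e+8*I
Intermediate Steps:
H(t, y) = -5 - y (H(t, y) = 4 - (9 + y) = 4 + (-9 - y) = -5 - y)
(b(H(-21, C(-1, -2))) - 471083)*(325836 + 391613) = (253*sqrt(-5 - 1*(-1)) - 471083)*(325836 + 391613) = (253*sqrt(-5 + 1) - 471083)*717449 = (253*sqrt(-4) - 471083)*717449 = (253*(2*I) - 471083)*717449 = (506*I - 471083)*717449 = (-471083 + 506*I)*717449 = -337978027267 + 363029194*I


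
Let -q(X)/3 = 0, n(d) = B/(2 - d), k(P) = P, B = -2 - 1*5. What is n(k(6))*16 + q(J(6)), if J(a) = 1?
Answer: 28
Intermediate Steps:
B = -7 (B = -2 - 5 = -7)
n(d) = -7/(2 - d)
q(X) = 0 (q(X) = -3*0 = 0)
n(k(6))*16 + q(J(6)) = (7/(-2 + 6))*16 + 0 = (7/4)*16 + 0 = 28 + 0 = 28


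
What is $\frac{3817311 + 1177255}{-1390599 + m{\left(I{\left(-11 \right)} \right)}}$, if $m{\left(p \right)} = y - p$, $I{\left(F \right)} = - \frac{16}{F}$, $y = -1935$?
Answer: $- \frac{27470113}{7658945} \approx -3.5867$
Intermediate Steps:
$m{\left(p \right)} = -1935 - p$
$\frac{3817311 + 1177255}{-1390599 + m{\left(I{\left(-11 \right)} \right)}} = \frac{3817311 + 1177255}{-1390599 - \left(1935 - \frac{16}{-11}\right)} = \frac{4994566}{-1390599 - \left(1935 - - \frac{16}{11}\right)} = \frac{4994566}{-1390599 - \frac{21301}{11}} = \frac{4994566}{- \frac{15317890}{11}} = 4994566 \left(- \frac{11}{15317890}\right) = - \frac{27470113}{7658945}$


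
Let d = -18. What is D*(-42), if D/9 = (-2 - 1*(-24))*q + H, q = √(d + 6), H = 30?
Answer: -11340 - 16632*I*√3 ≈ -11340.0 - 28807.0*I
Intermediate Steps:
q = 2*I*√3 (q = √(-18 + 6) = √(-12) = 2*I*√3 ≈ 3.4641*I)
D = 270 + 396*I*√3 (D = 9*((-2 - 1*(-24))*(2*I*√3) + 30) = 9*((-2 + 24)*(2*I*√3) + 30) = 9*(22*(2*I*√3) + 30) = 9*(44*I*√3 + 30) = 9*(30 + 44*I*√3) = 270 + 396*I*√3 ≈ 270.0 + 685.89*I)
D*(-42) = (270 + 396*I*√3)*(-42) = -11340 - 16632*I*√3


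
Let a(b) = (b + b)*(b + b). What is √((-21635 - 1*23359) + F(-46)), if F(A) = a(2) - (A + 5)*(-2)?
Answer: 2*I*√11265 ≈ 212.27*I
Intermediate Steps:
a(b) = 4*b² (a(b) = (2*b)*(2*b) = 4*b²)
F(A) = 26 + 2*A (F(A) = 4*2² - (A + 5)*(-2) = 4*4 - (5 + A)*(-2) = 16 - (-10 - 2*A) = 16 + (10 + 2*A) = 26 + 2*A)
√((-21635 - 1*23359) + F(-46)) = √((-21635 - 1*23359) + (26 + 2*(-46))) = √((-21635 - 23359) + (26 - 92)) = √(-44994 - 66) = √(-45060) = 2*I*√11265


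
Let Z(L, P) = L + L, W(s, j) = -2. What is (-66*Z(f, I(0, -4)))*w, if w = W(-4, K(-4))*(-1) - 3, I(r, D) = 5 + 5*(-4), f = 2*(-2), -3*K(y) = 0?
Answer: -528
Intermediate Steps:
K(y) = 0 (K(y) = -1/3*0 = 0)
f = -4
I(r, D) = -15 (I(r, D) = 5 - 20 = -15)
Z(L, P) = 2*L
w = -1 (w = -2*(-1) - 3 = 2 - 3 = -1)
(-66*Z(f, I(0, -4)))*w = -132*(-4)*(-1) = -66*(-8)*(-1) = 528*(-1) = -528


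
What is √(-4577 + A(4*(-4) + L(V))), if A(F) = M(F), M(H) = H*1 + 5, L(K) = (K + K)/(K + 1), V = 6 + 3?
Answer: I*√114655/5 ≈ 67.721*I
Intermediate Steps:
V = 9
L(K) = 2*K/(1 + K) (L(K) = (2*K)/(1 + K) = 2*K/(1 + K))
M(H) = 5 + H (M(H) = H + 5 = 5 + H)
A(F) = 5 + F
√(-4577 + A(4*(-4) + L(V))) = √(-4577 + (5 + (4*(-4) + 2*9/(1 + 9)))) = √(-4577 + (5 + (-16 + 2*9/10))) = √(-4577 + (5 + (-16 + 2*9*(⅒)))) = √(-4577 + (5 + (-16 + 9/5))) = √(-4577 + (5 - 71/5)) = √(-4577 - 46/5) = √(-22931/5) = I*√114655/5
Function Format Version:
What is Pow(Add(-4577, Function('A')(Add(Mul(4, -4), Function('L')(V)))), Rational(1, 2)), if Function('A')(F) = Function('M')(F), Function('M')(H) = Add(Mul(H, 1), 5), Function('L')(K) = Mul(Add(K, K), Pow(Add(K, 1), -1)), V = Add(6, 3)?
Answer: Mul(Rational(1, 5), I, Pow(114655, Rational(1, 2))) ≈ Mul(67.721, I)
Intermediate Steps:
V = 9
Function('L')(K) = Mul(2, K, Pow(Add(1, K), -1)) (Function('L')(K) = Mul(Mul(2, K), Pow(Add(1, K), -1)) = Mul(2, K, Pow(Add(1, K), -1)))
Function('M')(H) = Add(5, H) (Function('M')(H) = Add(H, 5) = Add(5, H))
Function('A')(F) = Add(5, F)
Pow(Add(-4577, Function('A')(Add(Mul(4, -4), Function('L')(V)))), Rational(1, 2)) = Pow(Add(-4577, Add(5, Add(Mul(4, -4), Mul(2, 9, Pow(Add(1, 9), -1))))), Rational(1, 2)) = Pow(Add(-4577, Add(5, Add(-16, Mul(2, 9, Pow(10, -1))))), Rational(1, 2)) = Pow(Add(-4577, Add(5, Add(-16, Mul(2, 9, Rational(1, 10))))), Rational(1, 2)) = Pow(Add(-4577, Add(5, Add(-16, Rational(9, 5)))), Rational(1, 2)) = Pow(Add(-4577, Add(5, Rational(-71, 5))), Rational(1, 2)) = Pow(Add(-4577, Rational(-46, 5)), Rational(1, 2)) = Pow(Rational(-22931, 5), Rational(1, 2)) = Mul(Rational(1, 5), I, Pow(114655, Rational(1, 2)))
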